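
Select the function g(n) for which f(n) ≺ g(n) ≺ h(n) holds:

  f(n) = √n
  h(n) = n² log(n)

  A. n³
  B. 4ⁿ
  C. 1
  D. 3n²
D

We need g(n) with √n = o(g(n)) and g(n) = o(n² log(n)), i.e. O(√n) ≺ g ≺ O(n² log n).
Check each option:
  A. n³ — O(n³) does not grow strictly slower than h(n)
  B. 4ⁿ — O(4ⁿ) does not grow strictly slower than h(n)
  C. 1 — O(1) does not grow strictly faster than f(n)
  D. 3n² — O(n²) is strictly between O(√n) and O(n² log n) ✓

Only option D (3n²) lies strictly between.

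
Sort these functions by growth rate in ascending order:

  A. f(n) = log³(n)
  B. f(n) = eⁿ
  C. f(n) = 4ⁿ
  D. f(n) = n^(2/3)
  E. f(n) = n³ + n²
A < D < E < B < C

Comparing growth rates:
A = log³(n) is O(log³ n)
D = n^(2/3) is O(n^(2/3))
E = n³ + n² is O(n³)
B = eⁿ is O(eⁿ)
C = 4ⁿ is O(4ⁿ)

Therefore, the order from slowest to fastest is: A < D < E < B < C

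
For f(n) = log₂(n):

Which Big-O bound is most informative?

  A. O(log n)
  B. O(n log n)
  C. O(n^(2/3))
A

f(n) = log₂(n) is O(log n).
All listed options are valid Big-O bounds (upper bounds),
but O(log n) is the tightest (smallest valid bound).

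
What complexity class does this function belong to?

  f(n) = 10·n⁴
O(n⁴)

The dominant term in 10·n⁴ is 10·n⁴, which is Θ(n⁴).
Constants are absorbed, so the tightest bound is O(n⁴).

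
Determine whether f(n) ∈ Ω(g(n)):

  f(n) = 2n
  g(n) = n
True

f(n) = 2n and g(n) = n are both O(n).
Big-Ω permits equal growth rates (f ≥ c·g for some c > 0), so f(n) = Ω(g(n)) is true.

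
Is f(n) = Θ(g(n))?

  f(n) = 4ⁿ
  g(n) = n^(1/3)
False

f(n) = 4ⁿ is O(4ⁿ), and g(n) = n^(1/3) is O(n^(1/3)).
Since they have different growth rates, f(n) = Θ(g(n)) is false.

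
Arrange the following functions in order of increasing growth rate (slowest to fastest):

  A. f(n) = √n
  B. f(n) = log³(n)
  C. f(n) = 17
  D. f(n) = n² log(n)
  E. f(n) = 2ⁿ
C < B < A < D < E

Comparing growth rates:
C = 17 is O(1)
B = log³(n) is O(log³ n)
A = √n is O(√n)
D = n² log(n) is O(n² log n)
E = 2ⁿ is O(2ⁿ)

Therefore, the order from slowest to fastest is: C < B < A < D < E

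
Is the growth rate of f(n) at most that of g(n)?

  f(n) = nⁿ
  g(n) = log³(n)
False

f(n) = nⁿ is O(nⁿ), and g(n) = log³(n) is O(log³ n).
Since O(nⁿ) grows faster than O(log³ n), f(n) = O(g(n)) is false.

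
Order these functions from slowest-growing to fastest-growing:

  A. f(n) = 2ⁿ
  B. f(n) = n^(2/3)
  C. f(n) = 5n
B < C < A

Comparing growth rates:
B = n^(2/3) is O(n^(2/3))
C = 5n is O(n)
A = 2ⁿ is O(2ⁿ)

Therefore, the order from slowest to fastest is: B < C < A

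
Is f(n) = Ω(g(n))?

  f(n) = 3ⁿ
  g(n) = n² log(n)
True

f(n) = 3ⁿ is O(3ⁿ), and g(n) = n² log(n) is O(n² log n).
Since O(3ⁿ) grows at least as fast as O(n² log n), f(n) = Ω(g(n)) is true.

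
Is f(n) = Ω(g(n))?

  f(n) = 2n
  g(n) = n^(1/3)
True

f(n) = 2n is O(n), and g(n) = n^(1/3) is O(n^(1/3)).
Since O(n) grows at least as fast as O(n^(1/3)), f(n) = Ω(g(n)) is true.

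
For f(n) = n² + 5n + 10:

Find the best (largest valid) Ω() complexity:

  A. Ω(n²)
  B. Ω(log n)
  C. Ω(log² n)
A

f(n) = n² + 5n + 10 is Ω(n²).
All listed options are valid Big-Ω bounds (lower bounds),
but Ω(n²) is the tightest (largest valid bound).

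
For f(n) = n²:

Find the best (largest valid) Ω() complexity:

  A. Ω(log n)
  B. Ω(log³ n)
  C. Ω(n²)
C

f(n) = n² is Ω(n²).
All listed options are valid Big-Ω bounds (lower bounds),
but Ω(n²) is the tightest (largest valid bound).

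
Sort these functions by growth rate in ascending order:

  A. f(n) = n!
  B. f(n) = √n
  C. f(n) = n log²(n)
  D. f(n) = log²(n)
D < B < C < A

Comparing growth rates:
D = log²(n) is O(log² n)
B = √n is O(√n)
C = n log²(n) is O(n log² n)
A = n! is O(n!)

Therefore, the order from slowest to fastest is: D < B < C < A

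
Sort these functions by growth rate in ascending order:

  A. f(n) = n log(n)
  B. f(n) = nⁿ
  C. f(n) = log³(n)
C < A < B

Comparing growth rates:
C = log³(n) is O(log³ n)
A = n log(n) is O(n log n)
B = nⁿ is O(nⁿ)

Therefore, the order from slowest to fastest is: C < A < B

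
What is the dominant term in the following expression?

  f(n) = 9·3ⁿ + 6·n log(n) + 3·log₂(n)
9·3ⁿ

Looking at each term:
  - 9·3ⁿ is O(3ⁿ)
  - 6·n log(n) is O(n log n)
  - 3·log₂(n) is O(log n)

The term 9·3ⁿ (O(3ⁿ)) grows fastest and dominates all others.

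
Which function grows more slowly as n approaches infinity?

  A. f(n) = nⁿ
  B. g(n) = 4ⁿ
B

f(n) = nⁿ is O(nⁿ), while g(n) = 4ⁿ is O(4ⁿ).
Since O(4ⁿ) grows slower than O(nⁿ), g(n) is dominated.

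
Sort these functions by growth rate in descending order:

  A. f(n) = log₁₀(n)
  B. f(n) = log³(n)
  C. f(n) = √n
C > B > A

Comparing growth rates:
C = √n is O(√n)
B = log³(n) is O(log³ n)
A = log₁₀(n) is O(log n)

Therefore, the order from fastest to slowest is: C > B > A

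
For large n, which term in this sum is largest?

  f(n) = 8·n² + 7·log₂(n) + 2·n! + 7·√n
2·n!

Looking at each term:
  - 8·n² is O(n²)
  - 7·log₂(n) is O(log n)
  - 2·n! is O(n!)
  - 7·√n is O(√n)

The term 2·n! (O(n!)) grows fastest and dominates all others.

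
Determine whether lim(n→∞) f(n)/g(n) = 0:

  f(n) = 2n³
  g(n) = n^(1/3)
False

f(n) = 2n³ is O(n³), and g(n) = n^(1/3) is O(n^(1/3)).
Since O(n³) grows faster than or equal to O(n^(1/3)), f(n) = o(g(n)) is false.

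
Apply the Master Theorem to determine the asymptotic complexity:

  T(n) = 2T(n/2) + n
Θ(n log n)

Master Theorem: a = 2, b = 2, f(n) = n.
Compute the critical exponent d = log₂(2) = 1.
Compare f(n) = Θ(n) against n^d:
  k = 1 = d, so f(n) = Θ(n^d) — Case 2.
  Work is balanced across levels: T(n) = Θ(n^d log n) = Θ(n log n).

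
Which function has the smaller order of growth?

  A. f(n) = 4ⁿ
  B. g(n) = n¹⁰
B

f(n) = 4ⁿ is O(4ⁿ), while g(n) = n¹⁰ is O(n¹⁰).
Since O(n¹⁰) grows slower than O(4ⁿ), g(n) is dominated.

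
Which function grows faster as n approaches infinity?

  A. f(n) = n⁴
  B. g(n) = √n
A

f(n) = n⁴ is O(n⁴), while g(n) = √n is O(√n).
Since O(n⁴) grows faster than O(√n), f(n) dominates.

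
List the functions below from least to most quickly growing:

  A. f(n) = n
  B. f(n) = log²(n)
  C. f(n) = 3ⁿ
B < A < C

Comparing growth rates:
B = log²(n) is O(log² n)
A = n is O(n)
C = 3ⁿ is O(3ⁿ)

Therefore, the order from slowest to fastest is: B < A < C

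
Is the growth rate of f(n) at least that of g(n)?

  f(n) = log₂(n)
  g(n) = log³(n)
False

f(n) = log₂(n) is O(log n), and g(n) = log³(n) is O(log³ n).
Since O(log n) grows slower than O(log³ n), f(n) = Ω(g(n)) is false.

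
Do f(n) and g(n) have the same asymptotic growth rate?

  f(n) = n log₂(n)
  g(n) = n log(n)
True

f(n) = n log₂(n) and g(n) = n log(n) are both O(n log n).
Since they have the same asymptotic growth rate, f(n) = Θ(g(n)) is true.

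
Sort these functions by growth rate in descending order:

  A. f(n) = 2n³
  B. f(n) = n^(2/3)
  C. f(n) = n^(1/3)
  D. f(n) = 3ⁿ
D > A > B > C

Comparing growth rates:
D = 3ⁿ is O(3ⁿ)
A = 2n³ is O(n³)
B = n^(2/3) is O(n^(2/3))
C = n^(1/3) is O(n^(1/3))

Therefore, the order from fastest to slowest is: D > A > B > C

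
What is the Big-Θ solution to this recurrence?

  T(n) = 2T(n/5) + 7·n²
Θ(n²)

Master Theorem: a = 2, b = 5, f(n) = 7·n².
Compute the critical exponent d = log₅(2) = 0.431.
Compare f(n) = Θ(n²) against n^d:
  k = 2 > d = 0.431, so f(n) = Ω(n^(d+ε)) — Case 3.
  Regularity: a·(n/b)^2/n^2 = a/b^2 = 2/25 < 1 ✓.
  The top-level work dominates: T(n) = Θ(f(n)) = Θ(n²).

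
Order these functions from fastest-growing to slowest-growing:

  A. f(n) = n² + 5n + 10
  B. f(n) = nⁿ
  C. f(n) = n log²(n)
B > A > C

Comparing growth rates:
B = nⁿ is O(nⁿ)
A = n² + 5n + 10 is O(n²)
C = n log²(n) is O(n log² n)

Therefore, the order from fastest to slowest is: B > A > C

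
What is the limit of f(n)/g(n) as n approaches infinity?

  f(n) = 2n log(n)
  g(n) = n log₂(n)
log(4)

Since 2n log(n) and n log₂(n) have the same growth rate (O(n log n)),
the ratio converges to a constant: log(4).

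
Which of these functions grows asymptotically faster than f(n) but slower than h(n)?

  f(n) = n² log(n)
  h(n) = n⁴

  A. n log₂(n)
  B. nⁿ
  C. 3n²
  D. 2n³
D

We need g(n) with n² log(n) = o(g(n)) and g(n) = o(n⁴), i.e. O(n² log n) ≺ g ≺ O(n⁴).
Check each option:
  A. n log₂(n) — O(n log n) does not grow strictly faster than f(n)
  B. nⁿ — O(nⁿ) does not grow strictly slower than h(n)
  C. 3n² — O(n²) does not grow strictly faster than f(n)
  D. 2n³ — O(n³) is strictly between O(n² log n) and O(n⁴) ✓

Only option D (2n³) lies strictly between.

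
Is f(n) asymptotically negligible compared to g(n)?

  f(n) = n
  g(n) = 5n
False

f(n) = n is O(n), and g(n) = 5n is O(n).
Since they have the same growth rate, f(n) = o(g(n)) is false.
(f = o(g) requires f to grow strictly slower, not equal.)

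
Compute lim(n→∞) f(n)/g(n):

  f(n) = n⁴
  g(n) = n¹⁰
0

Since n⁴ (O(n⁴)) grows slower than n¹⁰ (O(n¹⁰)),
the ratio f(n)/g(n) → 0 as n → ∞.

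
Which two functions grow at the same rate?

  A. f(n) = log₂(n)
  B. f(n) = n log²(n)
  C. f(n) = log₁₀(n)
A and C

Examining each function:
  A. log₂(n) is O(log n)
  B. n log²(n) is O(n log² n)
  C. log₁₀(n) is O(log n)

Functions A and C both have the same complexity class.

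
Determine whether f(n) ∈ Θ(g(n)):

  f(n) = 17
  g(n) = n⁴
False

f(n) = 17 is O(1), and g(n) = n⁴ is O(n⁴).
Since they have different growth rates, f(n) = Θ(g(n)) is false.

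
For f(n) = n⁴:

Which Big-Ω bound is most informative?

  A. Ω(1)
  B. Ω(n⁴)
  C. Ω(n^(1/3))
B

f(n) = n⁴ is Ω(n⁴).
All listed options are valid Big-Ω bounds (lower bounds),
but Ω(n⁴) is the tightest (largest valid bound).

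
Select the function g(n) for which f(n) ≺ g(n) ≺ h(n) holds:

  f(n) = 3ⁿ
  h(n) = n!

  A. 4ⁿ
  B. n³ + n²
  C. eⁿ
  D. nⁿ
A

We need g(n) with 3ⁿ = o(g(n)) and g(n) = o(n!), i.e. O(3ⁿ) ≺ g ≺ O(n!).
Check each option:
  A. 4ⁿ — O(4ⁿ) is strictly between O(3ⁿ) and O(n!) ✓
  B. n³ + n² — O(n³) does not grow strictly faster than f(n)
  C. eⁿ — O(eⁿ) does not grow strictly faster than f(n)
  D. nⁿ — O(nⁿ) does not grow strictly slower than h(n)

Only option A (4ⁿ) lies strictly between.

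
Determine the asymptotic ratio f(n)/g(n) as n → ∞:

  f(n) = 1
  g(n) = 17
1/17

Since 1 and 17 have the same growth rate (O(1)),
the ratio converges to a constant: 1/17.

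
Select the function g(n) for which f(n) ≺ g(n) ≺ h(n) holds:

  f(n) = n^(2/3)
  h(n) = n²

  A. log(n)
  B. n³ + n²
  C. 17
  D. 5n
D

We need g(n) with n^(2/3) = o(g(n)) and g(n) = o(n²), i.e. O(n^(2/3)) ≺ g ≺ O(n²).
Check each option:
  A. log(n) — O(log n) does not grow strictly faster than f(n)
  B. n³ + n² — O(n³) does not grow strictly slower than h(n)
  C. 17 — O(1) does not grow strictly faster than f(n)
  D. 5n — O(n) is strictly between O(n^(2/3)) and O(n²) ✓

Only option D (5n) lies strictly between.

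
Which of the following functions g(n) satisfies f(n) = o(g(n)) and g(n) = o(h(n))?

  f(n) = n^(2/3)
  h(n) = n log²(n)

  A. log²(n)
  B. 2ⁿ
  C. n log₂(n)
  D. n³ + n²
C

We need g(n) with n^(2/3) = o(g(n)) and g(n) = o(n log²(n)), i.e. O(n^(2/3)) ≺ g ≺ O(n log² n).
Check each option:
  A. log²(n) — O(log² n) does not grow strictly faster than f(n)
  B. 2ⁿ — O(2ⁿ) does not grow strictly slower than h(n)
  C. n log₂(n) — O(n log n) is strictly between O(n^(2/3)) and O(n log² n) ✓
  D. n³ + n² — O(n³) does not grow strictly slower than h(n)

Only option C (n log₂(n)) lies strictly between.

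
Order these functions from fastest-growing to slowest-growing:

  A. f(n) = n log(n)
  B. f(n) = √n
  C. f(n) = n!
C > A > B

Comparing growth rates:
C = n! is O(n!)
A = n log(n) is O(n log n)
B = √n is O(√n)

Therefore, the order from fastest to slowest is: C > A > B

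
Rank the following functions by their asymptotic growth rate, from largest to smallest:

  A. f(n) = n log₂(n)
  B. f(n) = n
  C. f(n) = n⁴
C > A > B

Comparing growth rates:
C = n⁴ is O(n⁴)
A = n log₂(n) is O(n log n)
B = n is O(n)

Therefore, the order from fastest to slowest is: C > A > B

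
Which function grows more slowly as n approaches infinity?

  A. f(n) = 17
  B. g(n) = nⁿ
A

f(n) = 17 is O(1), while g(n) = nⁿ is O(nⁿ).
Since O(1) grows slower than O(nⁿ), f(n) is dominated.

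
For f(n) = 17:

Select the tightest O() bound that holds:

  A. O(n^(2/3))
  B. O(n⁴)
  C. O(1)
C

f(n) = 17 is O(1).
All listed options are valid Big-O bounds (upper bounds),
but O(1) is the tightest (smallest valid bound).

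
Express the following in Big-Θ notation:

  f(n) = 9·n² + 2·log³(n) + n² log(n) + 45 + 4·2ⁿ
Θ(2ⁿ)

Order the terms by growth rate: 45 ≺ 2·log³(n) ≺ 9·n² ≺ n² log(n) ≺ 4·2ⁿ.
The fastest-growing term 4·2ⁿ dominates as n → ∞; dropping its constant factor gives Θ(2ⁿ).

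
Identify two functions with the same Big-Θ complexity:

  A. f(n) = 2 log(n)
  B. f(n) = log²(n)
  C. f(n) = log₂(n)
A and C

Examining each function:
  A. 2 log(n) is O(log n)
  B. log²(n) is O(log² n)
  C. log₂(n) is O(log n)

Functions A and C both have the same complexity class.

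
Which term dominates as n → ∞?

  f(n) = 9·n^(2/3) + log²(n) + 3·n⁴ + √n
3·n⁴

Looking at each term:
  - 9·n^(2/3) is O(n^(2/3))
  - log²(n) is O(log² n)
  - 3·n⁴ is O(n⁴)
  - √n is O(√n)

The term 3·n⁴ (O(n⁴)) grows fastest and dominates all others.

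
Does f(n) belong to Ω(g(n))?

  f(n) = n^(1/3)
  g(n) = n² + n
False

f(n) = n^(1/3) is O(n^(1/3)), and g(n) = n² + n is O(n²).
Since O(n^(1/3)) grows slower than O(n²), f(n) = Ω(g(n)) is false.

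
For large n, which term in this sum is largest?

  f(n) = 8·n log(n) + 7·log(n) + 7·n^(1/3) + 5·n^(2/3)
8·n log(n)

Looking at each term:
  - 8·n log(n) is O(n log n)
  - 7·log(n) is O(log n)
  - 7·n^(1/3) is O(n^(1/3))
  - 5·n^(2/3) is O(n^(2/3))

The term 8·n log(n) (O(n log n)) grows fastest and dominates all others.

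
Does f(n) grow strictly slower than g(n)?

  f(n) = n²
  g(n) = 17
False

f(n) = n² is O(n²), and g(n) = 17 is O(1).
Since O(n²) grows faster than or equal to O(1), f(n) = o(g(n)) is false.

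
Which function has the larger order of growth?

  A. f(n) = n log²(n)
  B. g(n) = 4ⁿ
B

f(n) = n log²(n) is O(n log² n), while g(n) = 4ⁿ is O(4ⁿ).
Since O(4ⁿ) grows faster than O(n log² n), g(n) dominates.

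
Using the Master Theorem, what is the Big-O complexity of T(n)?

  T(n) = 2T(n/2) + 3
Θ(n)

Master Theorem: a = 2, b = 2, f(n) = 3.
Compute the critical exponent d = log₂(2) = 1.
Compare f(n) = Θ(1) against n^d:
  k = 0 < d = 1, so f(n) = O(n^(d-ε)) — Case 1.
  The recursion cost dominates: T(n) = Θ(n^d) = Θ(n).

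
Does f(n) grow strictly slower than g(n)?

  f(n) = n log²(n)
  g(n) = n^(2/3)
False

f(n) = n log²(n) is O(n log² n), and g(n) = n^(2/3) is O(n^(2/3)).
Since O(n log² n) grows faster than or equal to O(n^(2/3)), f(n) = o(g(n)) is false.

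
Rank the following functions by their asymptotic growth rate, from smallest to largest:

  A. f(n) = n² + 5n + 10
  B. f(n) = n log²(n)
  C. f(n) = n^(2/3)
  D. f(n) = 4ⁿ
C < B < A < D

Comparing growth rates:
C = n^(2/3) is O(n^(2/3))
B = n log²(n) is O(n log² n)
A = n² + 5n + 10 is O(n²)
D = 4ⁿ is O(4ⁿ)

Therefore, the order from slowest to fastest is: C < B < A < D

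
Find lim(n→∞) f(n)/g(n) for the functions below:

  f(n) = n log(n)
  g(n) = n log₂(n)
log(2)

Since n log(n) and n log₂(n) have the same growth rate (O(n log n)),
the ratio converges to a constant: log(2).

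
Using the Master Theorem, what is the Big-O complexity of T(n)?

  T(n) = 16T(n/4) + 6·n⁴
Θ(n⁴)

Master Theorem: a = 16, b = 4, f(n) = 6·n⁴.
Compute the critical exponent d = log₄(16) = 2.
Compare f(n) = Θ(n⁴) against n^d:
  k = 4 > d = 2, so f(n) = Ω(n^(d+ε)) — Case 3.
  Regularity: a·(n/b)^4/n^4 = a/b^4 = 16/256 < 1 ✓.
  The top-level work dominates: T(n) = Θ(f(n)) = Θ(n⁴).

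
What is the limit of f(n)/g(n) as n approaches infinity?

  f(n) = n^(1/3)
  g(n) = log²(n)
∞

Since n^(1/3) (O(n^(1/3))) grows faster than log²(n) (O(log² n)),
the ratio f(n)/g(n) → ∞ as n → ∞.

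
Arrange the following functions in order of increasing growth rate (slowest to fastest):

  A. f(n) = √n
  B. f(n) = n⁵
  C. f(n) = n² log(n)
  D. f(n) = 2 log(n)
D < A < C < B

Comparing growth rates:
D = 2 log(n) is O(log n)
A = √n is O(√n)
C = n² log(n) is O(n² log n)
B = n⁵ is O(n⁵)

Therefore, the order from slowest to fastest is: D < A < C < B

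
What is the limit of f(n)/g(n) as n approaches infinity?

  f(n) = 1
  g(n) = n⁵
0

Since 1 (O(1)) grows slower than n⁵ (O(n⁵)),
the ratio f(n)/g(n) → 0 as n → ∞.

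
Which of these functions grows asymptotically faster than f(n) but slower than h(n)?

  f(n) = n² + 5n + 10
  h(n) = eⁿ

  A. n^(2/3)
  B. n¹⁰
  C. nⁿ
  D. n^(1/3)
B

We need g(n) with n² + 5n + 10 = o(g(n)) and g(n) = o(eⁿ), i.e. O(n²) ≺ g ≺ O(eⁿ).
Check each option:
  A. n^(2/3) — O(n^(2/3)) does not grow strictly faster than f(n)
  B. n¹⁰ — O(n¹⁰) is strictly between O(n²) and O(eⁿ) ✓
  C. nⁿ — O(nⁿ) does not grow strictly slower than h(n)
  D. n^(1/3) — O(n^(1/3)) does not grow strictly faster than f(n)

Only option B (n¹⁰) lies strictly between.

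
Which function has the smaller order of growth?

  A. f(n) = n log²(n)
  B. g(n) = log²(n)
B

f(n) = n log²(n) is O(n log² n), while g(n) = log²(n) is O(log² n).
Since O(log² n) grows slower than O(n log² n), g(n) is dominated.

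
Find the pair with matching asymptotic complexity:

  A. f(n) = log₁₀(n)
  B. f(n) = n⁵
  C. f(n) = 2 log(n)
A and C

Examining each function:
  A. log₁₀(n) is O(log n)
  B. n⁵ is O(n⁵)
  C. 2 log(n) is O(log n)

Functions A and C both have the same complexity class.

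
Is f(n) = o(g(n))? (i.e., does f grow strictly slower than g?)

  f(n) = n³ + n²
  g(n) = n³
False

f(n) = n³ + n² is O(n³), and g(n) = n³ is O(n³).
Since they have the same growth rate, f(n) = o(g(n)) is false.
(f = o(g) requires f to grow strictly slower, not equal.)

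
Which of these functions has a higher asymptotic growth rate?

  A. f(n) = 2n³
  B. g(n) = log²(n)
A

f(n) = 2n³ is O(n³), while g(n) = log²(n) is O(log² n).
Since O(n³) grows faster than O(log² n), f(n) dominates.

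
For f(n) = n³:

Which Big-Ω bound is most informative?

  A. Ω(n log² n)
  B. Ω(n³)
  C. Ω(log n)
B

f(n) = n³ is Ω(n³).
All listed options are valid Big-Ω bounds (lower bounds),
but Ω(n³) is the tightest (largest valid bound).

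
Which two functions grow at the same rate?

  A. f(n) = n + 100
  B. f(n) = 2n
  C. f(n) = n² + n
A and B

Examining each function:
  A. n + 100 is O(n)
  B. 2n is O(n)
  C. n² + n is O(n²)

Functions A and B both have the same complexity class.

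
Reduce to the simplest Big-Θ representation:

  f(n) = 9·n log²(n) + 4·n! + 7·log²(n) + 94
Θ(n!)

Order the terms by growth rate: 94 ≺ 7·log²(n) ≺ 9·n log²(n) ≺ 4·n!.
The fastest-growing term 4·n! dominates as n → ∞; dropping its constant factor gives Θ(n!).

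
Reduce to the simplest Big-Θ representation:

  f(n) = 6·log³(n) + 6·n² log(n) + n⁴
Θ(n⁴)

Order the terms by growth rate: 6·log³(n) ≺ 6·n² log(n) ≺ n⁴.
The fastest-growing term n⁴ dominates as n → ∞; dropping its constant factor gives Θ(n⁴).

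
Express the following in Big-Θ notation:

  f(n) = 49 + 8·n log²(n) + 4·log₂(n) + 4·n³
Θ(n³)

Order the terms by growth rate: 49 ≺ 4·log₂(n) ≺ 8·n log²(n) ≺ 4·n³.
The fastest-growing term 4·n³ dominates as n → ∞; dropping its constant factor gives Θ(n³).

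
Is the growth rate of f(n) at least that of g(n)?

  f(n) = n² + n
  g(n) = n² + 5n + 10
True

f(n) = n² + n and g(n) = n² + 5n + 10 are both O(n²).
Big-Ω permits equal growth rates (f ≥ c·g for some c > 0), so f(n) = Ω(g(n)) is true.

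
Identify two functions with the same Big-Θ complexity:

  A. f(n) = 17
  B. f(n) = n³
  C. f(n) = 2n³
B and C

Examining each function:
  A. 17 is O(1)
  B. n³ is O(n³)
  C. 2n³ is O(n³)

Functions B and C both have the same complexity class.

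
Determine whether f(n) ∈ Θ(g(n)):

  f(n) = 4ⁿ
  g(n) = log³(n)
False

f(n) = 4ⁿ is O(4ⁿ), and g(n) = log³(n) is O(log³ n).
Since they have different growth rates, f(n) = Θ(g(n)) is false.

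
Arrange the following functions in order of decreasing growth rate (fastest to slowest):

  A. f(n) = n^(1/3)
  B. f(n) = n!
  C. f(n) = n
B > C > A

Comparing growth rates:
B = n! is O(n!)
C = n is O(n)
A = n^(1/3) is O(n^(1/3))

Therefore, the order from fastest to slowest is: B > C > A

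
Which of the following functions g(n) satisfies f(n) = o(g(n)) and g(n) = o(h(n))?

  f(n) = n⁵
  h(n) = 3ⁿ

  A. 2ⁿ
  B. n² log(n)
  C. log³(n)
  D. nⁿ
A

We need g(n) with n⁵ = o(g(n)) and g(n) = o(3ⁿ), i.e. O(n⁵) ≺ g ≺ O(3ⁿ).
Check each option:
  A. 2ⁿ — O(2ⁿ) is strictly between O(n⁵) and O(3ⁿ) ✓
  B. n² log(n) — O(n² log n) does not grow strictly faster than f(n)
  C. log³(n) — O(log³ n) does not grow strictly faster than f(n)
  D. nⁿ — O(nⁿ) does not grow strictly slower than h(n)

Only option A (2ⁿ) lies strictly between.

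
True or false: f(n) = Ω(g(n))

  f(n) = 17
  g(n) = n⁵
False

f(n) = 17 is O(1), and g(n) = n⁵ is O(n⁵).
Since O(1) grows slower than O(n⁵), f(n) = Ω(g(n)) is false.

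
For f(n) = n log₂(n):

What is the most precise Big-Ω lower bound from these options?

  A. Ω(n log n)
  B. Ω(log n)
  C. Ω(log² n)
A

f(n) = n log₂(n) is Ω(n log n).
All listed options are valid Big-Ω bounds (lower bounds),
but Ω(n log n) is the tightest (largest valid bound).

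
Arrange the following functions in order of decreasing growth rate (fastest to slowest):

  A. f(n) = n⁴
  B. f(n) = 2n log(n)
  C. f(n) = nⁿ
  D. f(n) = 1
C > A > B > D

Comparing growth rates:
C = nⁿ is O(nⁿ)
A = n⁴ is O(n⁴)
B = 2n log(n) is O(n log n)
D = 1 is O(1)

Therefore, the order from fastest to slowest is: C > A > B > D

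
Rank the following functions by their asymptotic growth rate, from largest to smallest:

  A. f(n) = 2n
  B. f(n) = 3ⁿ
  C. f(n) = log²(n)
B > A > C

Comparing growth rates:
B = 3ⁿ is O(3ⁿ)
A = 2n is O(n)
C = log²(n) is O(log² n)

Therefore, the order from fastest to slowest is: B > A > C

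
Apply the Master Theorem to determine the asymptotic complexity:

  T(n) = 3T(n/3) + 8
Θ(n)

Master Theorem: a = 3, b = 3, f(n) = 8.
Compute the critical exponent d = log₃(3) = 1.
Compare f(n) = Θ(1) against n^d:
  k = 0 < d = 1, so f(n) = O(n^(d-ε)) — Case 1.
  The recursion cost dominates: T(n) = Θ(n^d) = Θ(n).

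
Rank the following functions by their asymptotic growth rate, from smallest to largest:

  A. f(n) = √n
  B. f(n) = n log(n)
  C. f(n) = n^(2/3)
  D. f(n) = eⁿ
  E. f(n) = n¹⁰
A < C < B < E < D

Comparing growth rates:
A = √n is O(√n)
C = n^(2/3) is O(n^(2/3))
B = n log(n) is O(n log n)
E = n¹⁰ is O(n¹⁰)
D = eⁿ is O(eⁿ)

Therefore, the order from slowest to fastest is: A < C < B < E < D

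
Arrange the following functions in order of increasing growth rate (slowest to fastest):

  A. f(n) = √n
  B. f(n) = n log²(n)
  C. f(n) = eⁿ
A < B < C

Comparing growth rates:
A = √n is O(√n)
B = n log²(n) is O(n log² n)
C = eⁿ is O(eⁿ)

Therefore, the order from slowest to fastest is: A < B < C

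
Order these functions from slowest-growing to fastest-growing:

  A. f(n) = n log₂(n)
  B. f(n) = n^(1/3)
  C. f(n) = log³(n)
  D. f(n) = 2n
C < B < D < A

Comparing growth rates:
C = log³(n) is O(log³ n)
B = n^(1/3) is O(n^(1/3))
D = 2n is O(n)
A = n log₂(n) is O(n log n)

Therefore, the order from slowest to fastest is: C < B < D < A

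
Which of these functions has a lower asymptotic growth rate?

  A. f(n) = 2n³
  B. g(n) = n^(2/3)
B

f(n) = 2n³ is O(n³), while g(n) = n^(2/3) is O(n^(2/3)).
Since O(n^(2/3)) grows slower than O(n³), g(n) is dominated.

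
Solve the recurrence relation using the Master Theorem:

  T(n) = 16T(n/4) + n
Θ(n²)

Master Theorem: a = 16, b = 4, f(n) = n.
Compute the critical exponent d = log₄(16) = 2.
Compare f(n) = Θ(n) against n^d:
  k = 1 < d = 2, so f(n) = O(n^(d-ε)) — Case 1.
  The recursion cost dominates: T(n) = Θ(n^d) = Θ(n²).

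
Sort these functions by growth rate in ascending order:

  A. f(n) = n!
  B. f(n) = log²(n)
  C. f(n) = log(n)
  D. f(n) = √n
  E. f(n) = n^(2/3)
C < B < D < E < A

Comparing growth rates:
C = log(n) is O(log n)
B = log²(n) is O(log² n)
D = √n is O(√n)
E = n^(2/3) is O(n^(2/3))
A = n! is O(n!)

Therefore, the order from slowest to fastest is: C < B < D < E < A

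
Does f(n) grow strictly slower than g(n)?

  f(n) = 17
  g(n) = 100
False

f(n) = 17 is O(1), and g(n) = 100 is O(1).
Since they have the same growth rate, f(n) = o(g(n)) is false.
(f = o(g) requires f to grow strictly slower, not equal.)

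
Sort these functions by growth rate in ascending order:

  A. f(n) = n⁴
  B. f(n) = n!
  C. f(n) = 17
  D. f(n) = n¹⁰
C < A < D < B

Comparing growth rates:
C = 17 is O(1)
A = n⁴ is O(n⁴)
D = n¹⁰ is O(n¹⁰)
B = n! is O(n!)

Therefore, the order from slowest to fastest is: C < A < D < B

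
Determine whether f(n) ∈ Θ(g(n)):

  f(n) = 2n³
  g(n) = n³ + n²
True

f(n) = 2n³ and g(n) = n³ + n² are both O(n³).
Since they have the same asymptotic growth rate, f(n) = Θ(g(n)) is true.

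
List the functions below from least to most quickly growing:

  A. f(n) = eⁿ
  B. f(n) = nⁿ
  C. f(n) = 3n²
C < A < B

Comparing growth rates:
C = 3n² is O(n²)
A = eⁿ is O(eⁿ)
B = nⁿ is O(nⁿ)

Therefore, the order from slowest to fastest is: C < A < B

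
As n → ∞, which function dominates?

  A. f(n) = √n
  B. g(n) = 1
A

f(n) = √n is O(√n), while g(n) = 1 is O(1).
Since O(√n) grows faster than O(1), f(n) dominates.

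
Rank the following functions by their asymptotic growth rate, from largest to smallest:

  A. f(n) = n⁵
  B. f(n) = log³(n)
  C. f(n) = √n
A > C > B

Comparing growth rates:
A = n⁵ is O(n⁵)
C = √n is O(√n)
B = log³(n) is O(log³ n)

Therefore, the order from fastest to slowest is: A > C > B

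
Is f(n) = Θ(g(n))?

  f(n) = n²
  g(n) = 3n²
True

f(n) = n² and g(n) = 3n² are both O(n²).
Since they have the same asymptotic growth rate, f(n) = Θ(g(n)) is true.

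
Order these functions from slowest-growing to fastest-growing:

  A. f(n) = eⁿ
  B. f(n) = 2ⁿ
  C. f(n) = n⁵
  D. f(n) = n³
D < C < B < A

Comparing growth rates:
D = n³ is O(n³)
C = n⁵ is O(n⁵)
B = 2ⁿ is O(2ⁿ)
A = eⁿ is O(eⁿ)

Therefore, the order from slowest to fastest is: D < C < B < A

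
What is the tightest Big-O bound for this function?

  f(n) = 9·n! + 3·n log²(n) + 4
O(n!)

The dominant term in 9·n! + 3·n log²(n) + 4 is 9·n!, which is Θ(n!).
Lower-order terms (3·n log²(n), 4) are asymptotically negligible.
Constants are absorbed, so the tightest bound is O(n!).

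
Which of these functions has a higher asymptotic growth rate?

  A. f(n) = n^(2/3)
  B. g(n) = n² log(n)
B

f(n) = n^(2/3) is O(n^(2/3)), while g(n) = n² log(n) is O(n² log n).
Since O(n² log n) grows faster than O(n^(2/3)), g(n) dominates.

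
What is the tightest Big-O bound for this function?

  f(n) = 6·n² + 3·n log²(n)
O(n²)

The dominant term in 6·n² + 3·n log²(n) is 6·n², which is Θ(n²).
Lower-order terms (3·n log²(n)) are asymptotically negligible.
Constants are absorbed, so the tightest bound is O(n²).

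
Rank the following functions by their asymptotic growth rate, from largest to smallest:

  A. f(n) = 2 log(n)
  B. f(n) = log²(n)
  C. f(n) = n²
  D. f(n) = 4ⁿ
D > C > B > A

Comparing growth rates:
D = 4ⁿ is O(4ⁿ)
C = n² is O(n²)
B = log²(n) is O(log² n)
A = 2 log(n) is O(log n)

Therefore, the order from fastest to slowest is: D > C > B > A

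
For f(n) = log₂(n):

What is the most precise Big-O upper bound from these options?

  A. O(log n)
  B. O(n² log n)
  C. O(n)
A

f(n) = log₂(n) is O(log n).
All listed options are valid Big-O bounds (upper bounds),
but O(log n) is the tightest (smallest valid bound).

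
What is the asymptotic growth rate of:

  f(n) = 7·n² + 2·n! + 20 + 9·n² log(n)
Θ(n!)

Order the terms by growth rate: 20 ≺ 7·n² ≺ 9·n² log(n) ≺ 2·n!.
The fastest-growing term 2·n! dominates as n → ∞; dropping its constant factor gives Θ(n!).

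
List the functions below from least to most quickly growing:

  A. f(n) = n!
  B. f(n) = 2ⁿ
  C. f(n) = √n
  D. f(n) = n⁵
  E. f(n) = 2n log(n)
C < E < D < B < A

Comparing growth rates:
C = √n is O(√n)
E = 2n log(n) is O(n log n)
D = n⁵ is O(n⁵)
B = 2ⁿ is O(2ⁿ)
A = n! is O(n!)

Therefore, the order from slowest to fastest is: C < E < D < B < A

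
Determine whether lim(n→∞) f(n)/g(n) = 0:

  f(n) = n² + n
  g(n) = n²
False

f(n) = n² + n is O(n²), and g(n) = n² is O(n²).
Since they have the same growth rate, f(n) = o(g(n)) is false.
(f = o(g) requires f to grow strictly slower, not equal.)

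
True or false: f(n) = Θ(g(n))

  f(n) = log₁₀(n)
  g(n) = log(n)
True

f(n) = log₁₀(n) and g(n) = log(n) are both O(log n).
Since they have the same asymptotic growth rate, f(n) = Θ(g(n)) is true.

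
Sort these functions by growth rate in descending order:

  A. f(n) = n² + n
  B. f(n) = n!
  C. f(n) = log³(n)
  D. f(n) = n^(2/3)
B > A > D > C

Comparing growth rates:
B = n! is O(n!)
A = n² + n is O(n²)
D = n^(2/3) is O(n^(2/3))
C = log³(n) is O(log³ n)

Therefore, the order from fastest to slowest is: B > A > D > C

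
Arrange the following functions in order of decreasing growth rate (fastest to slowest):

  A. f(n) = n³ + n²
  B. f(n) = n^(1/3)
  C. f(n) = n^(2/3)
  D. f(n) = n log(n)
A > D > C > B

Comparing growth rates:
A = n³ + n² is O(n³)
D = n log(n) is O(n log n)
C = n^(2/3) is O(n^(2/3))
B = n^(1/3) is O(n^(1/3))

Therefore, the order from fastest to slowest is: A > D > C > B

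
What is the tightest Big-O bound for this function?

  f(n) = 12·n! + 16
O(n!)

The dominant term in 12·n! + 16 is 12·n!, which is Θ(n!).
Lower-order terms (16) are asymptotically negligible.
Constants are absorbed, so the tightest bound is O(n!).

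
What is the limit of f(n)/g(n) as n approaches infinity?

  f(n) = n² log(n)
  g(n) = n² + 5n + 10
∞

Since n² log(n) (O(n² log n)) grows faster than n² + 5n + 10 (O(n²)),
the ratio f(n)/g(n) → ∞ as n → ∞.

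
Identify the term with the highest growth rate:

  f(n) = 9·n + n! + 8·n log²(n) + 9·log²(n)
n!

Looking at each term:
  - 9·n is O(n)
  - n! is O(n!)
  - 8·n log²(n) is O(n log² n)
  - 9·log²(n) is O(log² n)

The term n! (O(n!)) grows fastest and dominates all others.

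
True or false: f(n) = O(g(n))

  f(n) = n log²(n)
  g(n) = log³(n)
False

f(n) = n log²(n) is O(n log² n), and g(n) = log³(n) is O(log³ n).
Since O(n log² n) grows faster than O(log³ n), f(n) = O(g(n)) is false.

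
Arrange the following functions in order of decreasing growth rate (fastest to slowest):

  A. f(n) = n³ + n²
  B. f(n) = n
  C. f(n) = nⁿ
C > A > B

Comparing growth rates:
C = nⁿ is O(nⁿ)
A = n³ + n² is O(n³)
B = n is O(n)

Therefore, the order from fastest to slowest is: C > A > B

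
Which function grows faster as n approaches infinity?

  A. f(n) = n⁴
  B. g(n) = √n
A

f(n) = n⁴ is O(n⁴), while g(n) = √n is O(√n).
Since O(n⁴) grows faster than O(√n), f(n) dominates.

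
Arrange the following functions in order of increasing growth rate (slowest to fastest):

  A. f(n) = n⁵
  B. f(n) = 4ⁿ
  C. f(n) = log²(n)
C < A < B

Comparing growth rates:
C = log²(n) is O(log² n)
A = n⁵ is O(n⁵)
B = 4ⁿ is O(4ⁿ)

Therefore, the order from slowest to fastest is: C < A < B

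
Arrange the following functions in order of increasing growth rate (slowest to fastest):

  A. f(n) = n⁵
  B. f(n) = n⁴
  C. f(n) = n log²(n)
C < B < A

Comparing growth rates:
C = n log²(n) is O(n log² n)
B = n⁴ is O(n⁴)
A = n⁵ is O(n⁵)

Therefore, the order from slowest to fastest is: C < B < A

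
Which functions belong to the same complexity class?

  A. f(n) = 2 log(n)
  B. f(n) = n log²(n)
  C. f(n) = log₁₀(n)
A and C

Examining each function:
  A. 2 log(n) is O(log n)
  B. n log²(n) is O(n log² n)
  C. log₁₀(n) is O(log n)

Functions A and C both have the same complexity class.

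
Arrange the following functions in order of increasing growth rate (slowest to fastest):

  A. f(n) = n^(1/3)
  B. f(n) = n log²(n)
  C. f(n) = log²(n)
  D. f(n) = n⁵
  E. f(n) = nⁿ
C < A < B < D < E

Comparing growth rates:
C = log²(n) is O(log² n)
A = n^(1/3) is O(n^(1/3))
B = n log²(n) is O(n log² n)
D = n⁵ is O(n⁵)
E = nⁿ is O(nⁿ)

Therefore, the order from slowest to fastest is: C < A < B < D < E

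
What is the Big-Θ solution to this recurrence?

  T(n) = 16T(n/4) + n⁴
Θ(n⁴)

Master Theorem: a = 16, b = 4, f(n) = n⁴.
Compute the critical exponent d = log₄(16) = 2.
Compare f(n) = Θ(n⁴) against n^d:
  k = 4 > d = 2, so f(n) = Ω(n^(d+ε)) — Case 3.
  Regularity: a·(n/b)^4/n^4 = a/b^4 = 16/256 < 1 ✓.
  The top-level work dominates: T(n) = Θ(f(n)) = Θ(n⁴).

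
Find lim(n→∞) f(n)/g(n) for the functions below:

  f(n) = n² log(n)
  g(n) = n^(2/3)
∞

Since n² log(n) (O(n² log n)) grows faster than n^(2/3) (O(n^(2/3))),
the ratio f(n)/g(n) → ∞ as n → ∞.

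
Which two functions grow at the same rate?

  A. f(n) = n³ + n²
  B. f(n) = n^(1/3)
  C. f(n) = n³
A and C

Examining each function:
  A. n³ + n² is O(n³)
  B. n^(1/3) is O(n^(1/3))
  C. n³ is O(n³)

Functions A and C both have the same complexity class.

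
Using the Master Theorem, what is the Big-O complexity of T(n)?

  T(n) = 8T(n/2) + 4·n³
Θ(n³ log n)

Master Theorem: a = 8, b = 2, f(n) = 4·n³.
Compute the critical exponent d = log₂(8) = 3.
Compare f(n) = Θ(n³) against n^d:
  k = 3 = d, so f(n) = Θ(n^d) — Case 2.
  Work is balanced across levels: T(n) = Θ(n^d log n) = Θ(n³ log n).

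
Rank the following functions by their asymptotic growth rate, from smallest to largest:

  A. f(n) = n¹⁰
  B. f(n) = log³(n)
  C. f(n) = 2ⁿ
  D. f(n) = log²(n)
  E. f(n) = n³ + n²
D < B < E < A < C

Comparing growth rates:
D = log²(n) is O(log² n)
B = log³(n) is O(log³ n)
E = n³ + n² is O(n³)
A = n¹⁰ is O(n¹⁰)
C = 2ⁿ is O(2ⁿ)

Therefore, the order from slowest to fastest is: D < B < E < A < C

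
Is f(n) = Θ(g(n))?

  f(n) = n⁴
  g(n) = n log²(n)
False

f(n) = n⁴ is O(n⁴), and g(n) = n log²(n) is O(n log² n).
Since they have different growth rates, f(n) = Θ(g(n)) is false.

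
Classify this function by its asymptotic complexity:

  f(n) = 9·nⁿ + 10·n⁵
O(nⁿ)

The dominant term in 9·nⁿ + 10·n⁵ is 9·nⁿ, which is Θ(nⁿ).
Lower-order terms (10·n⁵) are asymptotically negligible.
Constants are absorbed, so the tightest bound is O(nⁿ).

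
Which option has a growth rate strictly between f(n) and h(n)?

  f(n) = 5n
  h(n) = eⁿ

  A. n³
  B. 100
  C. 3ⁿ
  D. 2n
A

We need g(n) with 5n = o(g(n)) and g(n) = o(eⁿ), i.e. O(n) ≺ g ≺ O(eⁿ).
Check each option:
  A. n³ — O(n³) is strictly between O(n) and O(eⁿ) ✓
  B. 100 — O(1) does not grow strictly faster than f(n)
  C. 3ⁿ — O(3ⁿ) does not grow strictly slower than h(n)
  D. 2n — O(n) does not grow strictly faster than f(n)

Only option A (n³) lies strictly between.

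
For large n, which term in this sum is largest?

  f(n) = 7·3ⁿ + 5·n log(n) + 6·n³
7·3ⁿ

Looking at each term:
  - 7·3ⁿ is O(3ⁿ)
  - 5·n log(n) is O(n log n)
  - 6·n³ is O(n³)

The term 7·3ⁿ (O(3ⁿ)) grows fastest and dominates all others.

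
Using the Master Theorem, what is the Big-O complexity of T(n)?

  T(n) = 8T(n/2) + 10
Θ(n³)

Master Theorem: a = 8, b = 2, f(n) = 10.
Compute the critical exponent d = log₂(8) = 3.
Compare f(n) = Θ(1) against n^d:
  k = 0 < d = 3, so f(n) = O(n^(d-ε)) — Case 1.
  The recursion cost dominates: T(n) = Θ(n^d) = Θ(n³).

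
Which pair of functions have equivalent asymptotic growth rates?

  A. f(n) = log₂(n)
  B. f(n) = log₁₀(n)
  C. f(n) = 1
A and B

Examining each function:
  A. log₂(n) is O(log n)
  B. log₁₀(n) is O(log n)
  C. 1 is O(1)

Functions A and B both have the same complexity class.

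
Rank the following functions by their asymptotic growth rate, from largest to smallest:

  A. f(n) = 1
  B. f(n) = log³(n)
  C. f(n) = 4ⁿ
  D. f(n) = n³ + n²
C > D > B > A

Comparing growth rates:
C = 4ⁿ is O(4ⁿ)
D = n³ + n² is O(n³)
B = log³(n) is O(log³ n)
A = 1 is O(1)

Therefore, the order from fastest to slowest is: C > D > B > A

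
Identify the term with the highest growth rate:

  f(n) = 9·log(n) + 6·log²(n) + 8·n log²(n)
8·n log²(n)

Looking at each term:
  - 9·log(n) is O(log n)
  - 6·log²(n) is O(log² n)
  - 8·n log²(n) is O(n log² n)

The term 8·n log²(n) (O(n log² n)) grows fastest and dominates all others.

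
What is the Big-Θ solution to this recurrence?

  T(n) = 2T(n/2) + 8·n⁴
Θ(n⁴)

Master Theorem: a = 2, b = 2, f(n) = 8·n⁴.
Compute the critical exponent d = log₂(2) = 1.
Compare f(n) = Θ(n⁴) against n^d:
  k = 4 > d = 1, so f(n) = Ω(n^(d+ε)) — Case 3.
  Regularity: a·(n/b)^4/n^4 = a/b^4 = 2/16 < 1 ✓.
  The top-level work dominates: T(n) = Θ(f(n)) = Θ(n⁴).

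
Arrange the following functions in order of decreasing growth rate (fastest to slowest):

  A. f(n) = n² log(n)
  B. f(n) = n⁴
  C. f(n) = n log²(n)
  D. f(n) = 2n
B > A > C > D

Comparing growth rates:
B = n⁴ is O(n⁴)
A = n² log(n) is O(n² log n)
C = n log²(n) is O(n log² n)
D = 2n is O(n)

Therefore, the order from fastest to slowest is: B > A > C > D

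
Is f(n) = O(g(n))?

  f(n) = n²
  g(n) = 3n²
True

f(n) = n² and g(n) = 3n² are both O(n²).
Big-O permits equal growth rates (f ≤ c·g for some c), so f(n) = O(g(n)) is true.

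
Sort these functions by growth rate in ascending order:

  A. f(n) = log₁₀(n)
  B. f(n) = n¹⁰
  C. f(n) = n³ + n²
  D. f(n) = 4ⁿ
A < C < B < D

Comparing growth rates:
A = log₁₀(n) is O(log n)
C = n³ + n² is O(n³)
B = n¹⁰ is O(n¹⁰)
D = 4ⁿ is O(4ⁿ)

Therefore, the order from slowest to fastest is: A < C < B < D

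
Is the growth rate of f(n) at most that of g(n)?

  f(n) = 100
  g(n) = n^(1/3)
True

f(n) = 100 is O(1), and g(n) = n^(1/3) is O(n^(1/3)).
Since O(1) ⊆ O(n^(1/3)) (f grows no faster than g), f(n) = O(g(n)) is true.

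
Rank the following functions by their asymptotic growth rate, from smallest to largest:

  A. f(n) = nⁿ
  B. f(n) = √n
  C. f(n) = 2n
B < C < A

Comparing growth rates:
B = √n is O(√n)
C = 2n is O(n)
A = nⁿ is O(nⁿ)

Therefore, the order from slowest to fastest is: B < C < A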